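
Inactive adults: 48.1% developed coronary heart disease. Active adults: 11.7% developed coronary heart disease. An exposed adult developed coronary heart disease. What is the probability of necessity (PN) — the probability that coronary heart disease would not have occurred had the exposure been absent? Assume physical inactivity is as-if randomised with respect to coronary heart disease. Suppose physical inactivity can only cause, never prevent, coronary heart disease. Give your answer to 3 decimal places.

PN ≈ 0.757

p₁ = 0.481, p₀ = 0.117.
Under exogeneity and monotonicity, PN = (p₁ − p₀) / p₁.
PN = (0.481 − 0.117) / 0.481 = 0.364 / 0.481 ≈ 0.7568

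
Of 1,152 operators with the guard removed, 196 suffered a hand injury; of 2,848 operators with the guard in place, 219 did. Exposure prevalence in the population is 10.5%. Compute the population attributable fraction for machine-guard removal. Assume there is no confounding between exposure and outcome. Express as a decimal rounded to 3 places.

PAF ≈ 0.113

p₁ = P(outcome | exposed) = 196/1152 = 0.17014
p₀ = P(outcome | unexposed) = 219/2848 = 0.076896
Overall risk P(Y=1) = π·p₁ + (1−π)·p₀ = 0.105×0.17014 + 0.895×0.076896 = 0.086687.
Under exogeneity, PAF = [P(Y=1) − p₀] / P(Y=1).
PAF = (0.086687 − 0.076896) / 0.086687 ≈ 0.1129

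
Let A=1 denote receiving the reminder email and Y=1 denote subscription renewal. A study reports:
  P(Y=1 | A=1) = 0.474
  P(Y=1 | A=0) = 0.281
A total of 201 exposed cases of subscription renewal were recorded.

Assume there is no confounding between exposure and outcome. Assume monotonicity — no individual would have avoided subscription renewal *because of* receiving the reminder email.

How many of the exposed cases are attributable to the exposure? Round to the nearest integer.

about 82 cases

Let p₁ = 0.474, p₀ = 0.281.
PN = (p₁ − p₀)/p₁ = (0.474 − 0.281) / 0.474 ≈ 0.40717.
Attributable cases ≈ PN × (exposed cases) = 0.40717 × 201 ≈ 81.84.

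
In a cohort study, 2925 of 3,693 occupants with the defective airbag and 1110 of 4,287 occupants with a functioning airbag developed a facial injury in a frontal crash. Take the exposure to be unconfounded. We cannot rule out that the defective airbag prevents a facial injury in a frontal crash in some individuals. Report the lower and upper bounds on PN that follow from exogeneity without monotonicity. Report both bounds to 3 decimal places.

p₁ = P(outcome | exposed) = 2925/3693 = 0.79204
p₀ = P(outcome | unexposed) = 1110/4287 = 0.25892
Under exogeneity alone the bounds on PN are max{0,(p₁−p₀)/p₁} ≤ PN ≤ min{1,(1−p₀)/p₁}.
  lower = (p₁ − p₀)/p₁ = 0.53312 / 0.79204 ≈ 0.6731
  upper = min{1, (1 − p₀)/p₁} = 0.74108 / 0.79204 ≈ 0.9357

0.673 ≤ PN ≤ 0.936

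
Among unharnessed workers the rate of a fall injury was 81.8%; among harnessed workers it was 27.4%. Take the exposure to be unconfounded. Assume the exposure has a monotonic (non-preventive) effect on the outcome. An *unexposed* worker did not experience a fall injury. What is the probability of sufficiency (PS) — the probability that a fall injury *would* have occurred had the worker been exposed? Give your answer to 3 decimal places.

p₁ = 0.818, p₀ = 0.274.
Under exogeneity and monotonicity, PS = (p₁ − p₀) / (1 − p₀).
PS = (0.818 − 0.274) / (1 − 0.274) = 0.544 / 0.726 ≈ 0.7493

PS ≈ 0.749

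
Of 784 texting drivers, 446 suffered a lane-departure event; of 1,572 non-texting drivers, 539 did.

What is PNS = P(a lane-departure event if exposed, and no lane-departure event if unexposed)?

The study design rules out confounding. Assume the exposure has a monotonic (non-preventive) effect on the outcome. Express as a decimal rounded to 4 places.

PNS ≈ 0.2260

p₁ = P(outcome | exposed) = 446/784 = 0.56888
p₀ = P(outcome | unexposed) = 539/1572 = 0.34288
Under exogeneity and monotonicity, PNS = p₁ − p₀.
PNS = 0.56888 − 0.34288 = 0.226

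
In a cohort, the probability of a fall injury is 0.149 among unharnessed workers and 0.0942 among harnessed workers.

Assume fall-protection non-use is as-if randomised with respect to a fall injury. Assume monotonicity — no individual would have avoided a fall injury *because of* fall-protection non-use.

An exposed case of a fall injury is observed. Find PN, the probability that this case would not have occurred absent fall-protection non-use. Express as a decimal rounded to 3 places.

Let p₁ = 0.149, p₀ = 0.0942.
Under exogeneity and monotonicity, PN = (p₁ − p₀) / p₁.
PN = (0.149 − 0.0942) / 0.149 = 0.0548 / 0.149 ≈ 0.3678

PN ≈ 0.368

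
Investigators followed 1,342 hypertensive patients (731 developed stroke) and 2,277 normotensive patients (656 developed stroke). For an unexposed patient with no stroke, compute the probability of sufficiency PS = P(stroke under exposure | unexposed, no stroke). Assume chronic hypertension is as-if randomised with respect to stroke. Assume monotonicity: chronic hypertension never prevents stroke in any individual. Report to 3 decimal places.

PS ≈ 0.360

p₁ = P(outcome | exposed) = 731/1342 = 0.54471
p₀ = P(outcome | unexposed) = 656/2277 = 0.2881
Under exogeneity and monotonicity, PS = (p₁ − p₀) / (1 − p₀).
PS = (0.54471 − 0.2881) / (1 − 0.2881) = 0.25661 / 0.7119 ≈ 0.3605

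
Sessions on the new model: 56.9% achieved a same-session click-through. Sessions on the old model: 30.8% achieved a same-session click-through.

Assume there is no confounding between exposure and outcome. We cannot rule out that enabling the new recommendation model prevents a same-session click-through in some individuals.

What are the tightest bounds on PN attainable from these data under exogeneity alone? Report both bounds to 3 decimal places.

p₁ = 0.569, p₀ = 0.308.
Under exogeneity alone the bounds on PN are max{0,(p₁−p₀)/p₁} ≤ PN ≤ min{1,(1−p₀)/p₁}.
  lower = (p₁ − p₀)/p₁ = 0.261 / 0.569 ≈ 0.4587
  upper = min{1, (1 − p₀)/p₁} = 0.692 / 0.569 ≈ 1.2162 → capped at 1

0.459 ≤ PN ≤ 1.000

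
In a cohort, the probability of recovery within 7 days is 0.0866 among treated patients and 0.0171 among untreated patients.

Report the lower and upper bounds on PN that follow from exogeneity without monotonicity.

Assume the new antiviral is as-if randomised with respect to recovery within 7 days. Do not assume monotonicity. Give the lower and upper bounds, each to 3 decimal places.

Let p₁ = 0.0866, p₀ = 0.0171.
Under exogeneity alone the bounds on PN are max{0,(p₁−p₀)/p₁} ≤ PN ≤ min{1,(1−p₀)/p₁}.
  lower = (p₁ − p₀)/p₁ = 0.0695 / 0.0866 ≈ 0.8025
  upper = min{1, (1 − p₀)/p₁} = 0.9829 / 0.0866 ≈ 11.3499 → capped at 1

0.803 ≤ PN ≤ 1.000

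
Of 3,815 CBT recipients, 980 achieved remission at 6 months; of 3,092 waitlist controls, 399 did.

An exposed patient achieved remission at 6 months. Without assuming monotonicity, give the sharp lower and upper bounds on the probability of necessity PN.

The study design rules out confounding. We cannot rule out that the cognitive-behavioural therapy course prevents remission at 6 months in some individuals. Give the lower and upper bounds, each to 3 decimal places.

0.498 ≤ PN ≤ 1.000

p₁ = P(outcome | exposed) = 980/3815 = 0.25688
p₀ = P(outcome | unexposed) = 399/3092 = 0.12904
Under exogeneity alone the bounds on PN are max{0,(p₁−p₀)/p₁} ≤ PN ≤ min{1,(1−p₀)/p₁}.
  lower = (p₁ − p₀)/p₁ = 0.12784 / 0.25688 ≈ 0.4977
  upper = min{1, (1 − p₀)/p₁} = 0.87096 / 0.25688 ≈ 3.3905 → capped at 1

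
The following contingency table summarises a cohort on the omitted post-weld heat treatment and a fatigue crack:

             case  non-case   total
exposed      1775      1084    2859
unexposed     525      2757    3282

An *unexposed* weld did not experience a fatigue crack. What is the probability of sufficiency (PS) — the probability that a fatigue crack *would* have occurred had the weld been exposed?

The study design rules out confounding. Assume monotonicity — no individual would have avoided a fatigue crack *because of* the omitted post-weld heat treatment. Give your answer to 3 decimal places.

PS ≈ 0.549

p₁ = P(outcome | exposed) = 1775/2859 = 0.62085
p₀ = P(outcome | unexposed) = 525/3282 = 0.15996
Under exogeneity and monotonicity, PS = (p₁ − p₀) / (1 − p₀).
PS = (0.62085 − 0.15996) / (1 − 0.15996) = 0.46088 / 0.84004 ≈ 0.5486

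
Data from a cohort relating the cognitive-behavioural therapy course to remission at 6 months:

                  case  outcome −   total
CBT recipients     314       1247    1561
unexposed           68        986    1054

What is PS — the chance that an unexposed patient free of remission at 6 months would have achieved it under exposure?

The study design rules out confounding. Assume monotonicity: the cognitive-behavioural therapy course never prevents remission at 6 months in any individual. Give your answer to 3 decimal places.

PS ≈ 0.146

p₁ = P(outcome | exposed) = 314/1561 = 0.20115
p₀ = P(outcome | unexposed) = 68/1054 = 0.064516
Under exogeneity and monotonicity, PS = (p₁ − p₀)/(1 − p₀).
PS = (0.20115 − 0.064516) / 0.93548 ≈ 0.1461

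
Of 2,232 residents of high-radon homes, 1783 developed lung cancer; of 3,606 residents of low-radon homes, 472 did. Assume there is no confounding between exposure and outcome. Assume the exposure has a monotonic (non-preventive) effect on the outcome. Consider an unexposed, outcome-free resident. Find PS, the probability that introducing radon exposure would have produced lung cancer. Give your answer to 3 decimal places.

p₁ = P(outcome | exposed) = 1783/2232 = 0.79884
p₀ = P(outcome | unexposed) = 472/3606 = 0.13089
Under exogeneity and monotonicity, PS = (p₁ − p₀) / (1 − p₀).
PS = (0.79884 − 0.13089) / (1 − 0.13089) = 0.66794 / 0.86911 ≈ 0.7685

PS ≈ 0.769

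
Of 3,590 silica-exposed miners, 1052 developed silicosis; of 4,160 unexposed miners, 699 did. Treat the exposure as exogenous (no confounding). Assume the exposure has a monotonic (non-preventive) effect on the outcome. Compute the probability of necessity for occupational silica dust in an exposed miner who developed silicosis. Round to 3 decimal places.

PN ≈ 0.427

p₁ = P(outcome | exposed) = 1052/3590 = 0.29304
p₀ = P(outcome | unexposed) = 699/4160 = 0.16803
Under exogeneity and monotonicity, PN = (p₁ − p₀) / p₁.
PN = (0.29304 − 0.16803) / 0.29304 = 0.12501 / 0.29304 ≈ 0.4266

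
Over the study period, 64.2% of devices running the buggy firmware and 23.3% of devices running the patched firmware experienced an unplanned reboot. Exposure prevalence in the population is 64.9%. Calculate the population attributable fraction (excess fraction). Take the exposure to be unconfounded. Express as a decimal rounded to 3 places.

PAF ≈ 0.533

p₁ = 0.642, p₀ = 0.233.
Overall risk P(Y=1) = π·p₁ + (1−π)·p₀ = 0.649×0.642 + 0.351×0.233 = 0.49844.
Under exogeneity, PAF = [P(Y=1) − p₀] / P(Y=1).
PAF = (0.49844 − 0.233) / 0.49844 ≈ 0.5325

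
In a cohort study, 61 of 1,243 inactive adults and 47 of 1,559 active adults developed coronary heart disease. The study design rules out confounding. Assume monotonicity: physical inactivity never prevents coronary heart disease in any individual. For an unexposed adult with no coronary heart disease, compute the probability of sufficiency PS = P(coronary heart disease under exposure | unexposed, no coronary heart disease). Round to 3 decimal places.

PS ≈ 0.020

p₁ = P(outcome | exposed) = 61/1243 = 0.049075
p₀ = P(outcome | unexposed) = 47/1559 = 0.030148
Under exogeneity and monotonicity, PS = (p₁ − p₀) / (1 − p₀).
PS = (0.049075 − 0.030148) / (1 − 0.030148) = 0.018927 / 0.96985 ≈ 0.0195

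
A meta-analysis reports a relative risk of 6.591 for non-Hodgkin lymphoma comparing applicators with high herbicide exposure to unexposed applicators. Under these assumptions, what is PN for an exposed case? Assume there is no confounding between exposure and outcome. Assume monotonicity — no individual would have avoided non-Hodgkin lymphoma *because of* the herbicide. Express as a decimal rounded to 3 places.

Under exogeneity and monotonicity, PN = (RR − 1) / RR = 1 − 1/RR.
PN = (6.591 − 1) / 6.591 = 5.591 / 6.591 ≈ 0.8483

PN ≈ 0.848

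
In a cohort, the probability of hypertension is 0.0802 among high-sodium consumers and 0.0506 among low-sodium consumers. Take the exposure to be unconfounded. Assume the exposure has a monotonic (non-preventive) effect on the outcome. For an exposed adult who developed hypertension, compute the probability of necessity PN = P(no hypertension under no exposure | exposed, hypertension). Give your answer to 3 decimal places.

PN ≈ 0.369

Let p₁ = 0.0802, p₀ = 0.0506.
Under exogeneity and monotonicity, PN = (p₁ − p₀) / p₁.
PN = (0.0802 − 0.0506) / 0.0802 = 0.0296 / 0.0802 ≈ 0.3691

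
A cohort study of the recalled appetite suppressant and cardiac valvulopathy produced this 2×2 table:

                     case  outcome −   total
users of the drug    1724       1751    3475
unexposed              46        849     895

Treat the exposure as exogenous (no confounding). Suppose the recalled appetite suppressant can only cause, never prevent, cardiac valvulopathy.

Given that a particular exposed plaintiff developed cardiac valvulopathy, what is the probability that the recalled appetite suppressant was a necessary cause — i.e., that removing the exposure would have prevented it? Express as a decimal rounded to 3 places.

p₁ = P(outcome | exposed) = 1724/3475 = 0.49612
p₀ = P(outcome | unexposed) = 46/895 = 0.051397
Under exogeneity and monotonicity, PN = (p₁ − p₀)/p₁.
PN = (0.49612 − 0.051397) / 0.49612 ≈ 0.8964

PN ≈ 0.896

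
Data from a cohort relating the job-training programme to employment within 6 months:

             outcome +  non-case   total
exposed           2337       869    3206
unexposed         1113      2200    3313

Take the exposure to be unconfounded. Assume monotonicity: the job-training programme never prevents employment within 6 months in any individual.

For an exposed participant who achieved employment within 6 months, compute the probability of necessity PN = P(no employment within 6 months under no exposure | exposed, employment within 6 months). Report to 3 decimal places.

p₁ = P(outcome | exposed) = 2337/3206 = 0.72895
p₀ = P(outcome | unexposed) = 1113/3313 = 0.33595
Under exogeneity and monotonicity, PN = (p₁ − p₀) / p₁.
PN = (0.72895 − 0.33595) / 0.72895 = 0.393 / 0.72895 ≈ 0.5391

PN ≈ 0.539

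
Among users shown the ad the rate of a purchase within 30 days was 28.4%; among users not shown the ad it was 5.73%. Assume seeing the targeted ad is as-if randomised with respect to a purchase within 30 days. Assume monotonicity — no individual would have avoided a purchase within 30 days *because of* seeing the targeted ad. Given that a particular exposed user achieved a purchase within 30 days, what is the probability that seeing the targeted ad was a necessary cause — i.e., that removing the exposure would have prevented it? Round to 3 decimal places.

PN ≈ 0.798

p₁ = 0.284, p₀ = 0.0573.
Under exogeneity and monotonicity, PN = (p₁ − p₀) / p₁.
PN = (0.284 − 0.0573) / 0.284 = 0.2267 / 0.284 ≈ 0.7982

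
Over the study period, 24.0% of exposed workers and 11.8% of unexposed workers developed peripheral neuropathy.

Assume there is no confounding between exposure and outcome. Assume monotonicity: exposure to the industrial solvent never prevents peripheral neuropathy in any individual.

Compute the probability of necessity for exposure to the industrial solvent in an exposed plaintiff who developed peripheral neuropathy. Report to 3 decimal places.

PN ≈ 0.508

p₁ = 0.24, p₀ = 0.118.
Under exogeneity and monotonicity, PN = (p₁ − p₀) / p₁.
PN = (0.24 − 0.118) / 0.24 = 0.122 / 0.24 ≈ 0.5083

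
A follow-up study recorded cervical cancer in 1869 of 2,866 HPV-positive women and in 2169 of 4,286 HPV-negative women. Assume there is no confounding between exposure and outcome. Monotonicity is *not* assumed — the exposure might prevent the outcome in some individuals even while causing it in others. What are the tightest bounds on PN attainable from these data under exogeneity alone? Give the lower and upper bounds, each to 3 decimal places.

0.224 ≤ PN ≤ 0.757

p₁ = P(outcome | exposed) = 1869/2866 = 0.65213
p₀ = P(outcome | unexposed) = 2169/4286 = 0.50607
Under exogeneity alone the bounds on PN are max{0,(p₁−p₀)/p₁} ≤ PN ≤ min{1,(1−p₀)/p₁}.
  lower = (p₁ − p₀)/p₁ = 0.14606 / 0.65213 ≈ 0.2240
  upper = min{1, (1 − p₀)/p₁} = 0.49393 / 0.65213 ≈ 0.7574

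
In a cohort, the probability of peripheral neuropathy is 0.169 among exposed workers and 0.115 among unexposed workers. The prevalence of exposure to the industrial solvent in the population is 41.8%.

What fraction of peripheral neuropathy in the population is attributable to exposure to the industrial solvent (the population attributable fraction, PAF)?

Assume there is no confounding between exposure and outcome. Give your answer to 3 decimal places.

PAF ≈ 0.164

Let p₁ = 0.169, p₀ = 0.115.
Overall risk P(Y=1) = π·p₁ + (1−π)·p₀ = 0.418×0.169 + 0.582×0.115 = 0.13757.
Under exogeneity, PAF = [P(Y=1) − p₀] / P(Y=1).
PAF = (0.13757 − 0.115) / 0.13757 ≈ 0.1641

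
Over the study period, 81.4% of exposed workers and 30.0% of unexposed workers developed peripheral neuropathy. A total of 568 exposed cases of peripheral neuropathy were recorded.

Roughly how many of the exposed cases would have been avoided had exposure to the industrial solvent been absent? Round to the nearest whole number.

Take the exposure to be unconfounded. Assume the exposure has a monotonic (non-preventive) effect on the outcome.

about 359 cases

p₁ = 0.814, p₀ = 0.3.
PN = (p₁ − p₀)/p₁ = (0.814 − 0.3) / 0.814 ≈ 0.63145.
Attributable cases ≈ PN × (exposed cases) = 0.63145 × 568 ≈ 358.66.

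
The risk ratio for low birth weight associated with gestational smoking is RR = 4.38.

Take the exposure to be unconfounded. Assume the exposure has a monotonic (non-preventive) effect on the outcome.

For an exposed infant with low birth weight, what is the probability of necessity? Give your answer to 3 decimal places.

Under exogeneity and monotonicity, PN = (RR − 1) / RR = 1 − 1/RR.
PN = (4.38 − 1) / 4.38 = 3.38 / 4.38 ≈ 0.7717

PN ≈ 0.772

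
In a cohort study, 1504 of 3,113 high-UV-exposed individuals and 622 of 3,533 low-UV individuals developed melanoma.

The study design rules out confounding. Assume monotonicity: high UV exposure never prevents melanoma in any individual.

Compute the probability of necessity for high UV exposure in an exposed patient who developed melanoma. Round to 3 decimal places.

PN ≈ 0.636

p₁ = P(outcome | exposed) = 1504/3113 = 0.48314
p₀ = P(outcome | unexposed) = 622/3533 = 0.17605
Under exogeneity and monotonicity, PN = (p₁ − p₀) / p₁.
PN = (0.48314 − 0.17605) / 0.48314 = 0.30708 / 0.48314 ≈ 0.6356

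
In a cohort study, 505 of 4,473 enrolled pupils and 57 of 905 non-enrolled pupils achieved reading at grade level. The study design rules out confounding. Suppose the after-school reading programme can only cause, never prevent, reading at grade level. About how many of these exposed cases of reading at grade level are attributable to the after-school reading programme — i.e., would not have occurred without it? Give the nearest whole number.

p₁ = P(outcome | exposed) = 505/4473 = 0.1129
p₀ = P(outcome | unexposed) = 57/905 = 0.062983
PN = (p₁ − p₀)/p₁ = (0.1129 − 0.062983) / 0.1129 ≈ 0.44213.
Attributable cases ≈ PN × (exposed cases) = 0.44213 × 505 ≈ 223.28.

about 223 cases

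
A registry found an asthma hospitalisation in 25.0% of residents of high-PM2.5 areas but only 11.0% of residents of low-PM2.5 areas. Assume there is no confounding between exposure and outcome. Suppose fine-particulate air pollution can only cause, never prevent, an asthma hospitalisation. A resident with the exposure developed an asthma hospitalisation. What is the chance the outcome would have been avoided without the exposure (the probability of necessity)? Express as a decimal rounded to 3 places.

PN ≈ 0.560

p₁ = 0.25, p₀ = 0.11.
Under exogeneity and monotonicity, PN = (p₁ − p₀) / p₁.
PN = (0.25 − 0.11) / 0.25 = 0.14 / 0.25 ≈ 0.5600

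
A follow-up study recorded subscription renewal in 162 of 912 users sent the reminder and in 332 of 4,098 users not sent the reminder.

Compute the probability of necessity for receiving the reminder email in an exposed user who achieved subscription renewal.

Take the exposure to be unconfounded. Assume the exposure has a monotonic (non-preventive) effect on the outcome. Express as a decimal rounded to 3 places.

PN ≈ 0.544

p₁ = P(outcome | exposed) = 162/912 = 0.17763
p₀ = P(outcome | unexposed) = 332/4098 = 0.081015
Under exogeneity and monotonicity, PN = (p₁ − p₀) / p₁.
PN = (0.17763 − 0.081015) / 0.17763 = 0.096616 / 0.17763 ≈ 0.5439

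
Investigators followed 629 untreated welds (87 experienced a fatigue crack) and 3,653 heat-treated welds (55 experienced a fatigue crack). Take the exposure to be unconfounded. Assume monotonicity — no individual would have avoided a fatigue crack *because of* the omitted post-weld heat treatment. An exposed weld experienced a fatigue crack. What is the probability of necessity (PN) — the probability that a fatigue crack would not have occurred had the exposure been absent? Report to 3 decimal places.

PN ≈ 0.891

p₁ = P(outcome | exposed) = 87/629 = 0.13831
p₀ = P(outcome | unexposed) = 55/3653 = 0.015056
Under exogeneity and monotonicity, PN = (p₁ − p₀) / p₁.
PN = (0.13831 − 0.015056) / 0.13831 = 0.12326 / 0.13831 ≈ 0.8911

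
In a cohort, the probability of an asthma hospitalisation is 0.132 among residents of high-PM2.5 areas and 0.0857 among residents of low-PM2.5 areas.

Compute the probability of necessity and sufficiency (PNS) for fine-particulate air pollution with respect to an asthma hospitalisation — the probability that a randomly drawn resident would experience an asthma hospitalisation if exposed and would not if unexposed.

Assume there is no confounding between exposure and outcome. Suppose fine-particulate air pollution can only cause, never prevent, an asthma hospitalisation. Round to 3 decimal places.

Let p₁ = 0.132, p₀ = 0.0857.
Under exogeneity and monotonicity, PNS = p₁ − p₀.
PNS = 0.132 − 0.0857 = 0.0463

PNS ≈ 0.046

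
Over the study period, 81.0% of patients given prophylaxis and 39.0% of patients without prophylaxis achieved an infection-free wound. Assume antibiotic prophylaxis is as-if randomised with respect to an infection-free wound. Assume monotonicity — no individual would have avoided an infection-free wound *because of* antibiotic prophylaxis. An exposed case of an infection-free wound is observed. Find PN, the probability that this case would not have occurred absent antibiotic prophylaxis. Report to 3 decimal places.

p₁ = 0.81, p₀ = 0.39.
Under exogeneity and monotonicity, PN = (p₁ − p₀) / p₁.
PN = (0.81 − 0.39) / 0.81 = 0.42 / 0.81 ≈ 0.5185

PN ≈ 0.519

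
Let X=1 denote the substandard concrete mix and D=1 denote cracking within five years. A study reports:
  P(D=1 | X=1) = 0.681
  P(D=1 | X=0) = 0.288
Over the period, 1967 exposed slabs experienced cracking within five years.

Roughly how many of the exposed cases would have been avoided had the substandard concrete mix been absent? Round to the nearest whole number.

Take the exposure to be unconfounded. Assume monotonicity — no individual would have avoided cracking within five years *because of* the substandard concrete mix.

about 1135 cases

Let p₁ = 0.681, p₀ = 0.288.
PN = (p₁ − p₀)/p₁ = (0.681 − 0.288) / 0.681 ≈ 0.57709.
Attributable cases ≈ PN × (exposed cases) = 0.57709 × 1967 ≈ 1135.14.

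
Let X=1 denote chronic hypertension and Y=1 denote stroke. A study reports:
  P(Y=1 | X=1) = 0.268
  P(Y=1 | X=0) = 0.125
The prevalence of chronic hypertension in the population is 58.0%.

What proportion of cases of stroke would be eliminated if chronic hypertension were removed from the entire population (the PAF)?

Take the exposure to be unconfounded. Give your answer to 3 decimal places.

Let p₁ = 0.268, p₀ = 0.125.
Overall risk P(Y=1) = π·p₁ + (1−π)·p₀ = 0.58×0.268 + 0.42×0.125 = 0.20794.
Under exogeneity, PAF = [P(Y=1) − p₀] / P(Y=1).
PAF = (0.20794 − 0.125) / 0.20794 ≈ 0.3989

PAF ≈ 0.399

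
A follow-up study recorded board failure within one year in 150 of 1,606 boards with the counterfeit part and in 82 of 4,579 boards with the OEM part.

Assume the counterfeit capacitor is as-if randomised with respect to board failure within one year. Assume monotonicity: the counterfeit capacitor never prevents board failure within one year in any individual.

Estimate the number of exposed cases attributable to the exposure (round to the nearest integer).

p₁ = P(outcome | exposed) = 150/1606 = 0.0934
p₀ = P(outcome | unexposed) = 82/4579 = 0.017908
PN = (p₁ − p₀)/p₁ = (0.0934 − 0.017908) / 0.0934 ≈ 0.80827.
Attributable cases ≈ PN × (exposed cases) = 0.80827 × 150 ≈ 121.24.

about 121 cases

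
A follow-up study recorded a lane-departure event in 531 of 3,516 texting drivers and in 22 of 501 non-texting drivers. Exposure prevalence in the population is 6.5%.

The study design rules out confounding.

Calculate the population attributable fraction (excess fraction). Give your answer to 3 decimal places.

p₁ = P(outcome | exposed) = 531/3516 = 0.15102
p₀ = P(outcome | unexposed) = 22/501 = 0.043912
Overall risk P(Y=1) = π·p₁ + (1−π)·p₀ = 0.065×0.15102 + 0.935×0.043912 = 0.050874.
Under exogeneity, PAF = [P(Y=1) − p₀] / P(Y=1).
PAF = (0.050874 − 0.043912) / 0.050874 ≈ 0.1369

PAF ≈ 0.137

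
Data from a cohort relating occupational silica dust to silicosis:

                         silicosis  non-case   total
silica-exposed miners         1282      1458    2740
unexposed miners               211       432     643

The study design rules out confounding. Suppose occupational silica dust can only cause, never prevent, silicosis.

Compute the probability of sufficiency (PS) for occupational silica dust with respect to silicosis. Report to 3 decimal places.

PS ≈ 0.208

p₁ = P(outcome | exposed) = 1282/2740 = 0.46788
p₀ = P(outcome | unexposed) = 211/643 = 0.32815
Under exogeneity and monotonicity, PS = (p₁ − p₀)/(1 − p₀).
PS = (0.46788 − 0.32815) / 0.67185 ≈ 0.2080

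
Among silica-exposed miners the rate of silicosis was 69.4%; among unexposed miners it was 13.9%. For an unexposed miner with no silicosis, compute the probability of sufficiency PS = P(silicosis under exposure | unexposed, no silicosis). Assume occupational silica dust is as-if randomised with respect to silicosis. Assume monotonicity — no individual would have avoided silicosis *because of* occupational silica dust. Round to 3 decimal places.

p₁ = 0.694, p₀ = 0.139.
Under exogeneity and monotonicity, PS = (p₁ − p₀) / (1 − p₀).
PS = (0.694 − 0.139) / (1 − 0.139) = 0.555 / 0.861 ≈ 0.6446

PS ≈ 0.645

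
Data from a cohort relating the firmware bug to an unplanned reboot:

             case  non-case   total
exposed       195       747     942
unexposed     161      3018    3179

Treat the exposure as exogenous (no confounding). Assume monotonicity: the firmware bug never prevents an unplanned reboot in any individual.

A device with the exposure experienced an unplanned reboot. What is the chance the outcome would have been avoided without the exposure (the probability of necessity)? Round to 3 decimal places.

p₁ = P(outcome | exposed) = 195/942 = 0.20701
p₀ = P(outcome | unexposed) = 161/3179 = 0.050645
Under exogeneity and monotonicity, PN = (p₁ − p₀)/p₁.
PN = (0.20701 − 0.050645) / 0.20701 ≈ 0.7553

PN ≈ 0.755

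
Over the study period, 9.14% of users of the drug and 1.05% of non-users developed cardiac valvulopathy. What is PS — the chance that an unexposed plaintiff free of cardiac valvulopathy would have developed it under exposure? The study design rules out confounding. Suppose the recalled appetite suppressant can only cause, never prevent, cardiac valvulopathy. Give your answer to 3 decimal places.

p₁ = 0.0914, p₀ = 0.0105.
Under exogeneity and monotonicity, PS = (p₁ − p₀) / (1 − p₀).
PS = (0.0914 − 0.0105) / (1 − 0.0105) = 0.0809 / 0.9895 ≈ 0.0818

PS ≈ 0.082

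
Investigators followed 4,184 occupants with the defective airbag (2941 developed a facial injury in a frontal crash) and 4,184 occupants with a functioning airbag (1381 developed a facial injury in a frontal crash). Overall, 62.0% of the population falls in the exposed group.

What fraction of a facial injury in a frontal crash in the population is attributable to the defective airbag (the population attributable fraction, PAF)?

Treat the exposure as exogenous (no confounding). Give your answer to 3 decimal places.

PAF ≈ 0.412

p₁ = P(outcome | exposed) = 2941/4184 = 0.70292
p₀ = P(outcome | unexposed) = 1381/4184 = 0.33007
Overall risk P(Y=1) = π·p₁ + (1−π)·p₀ = 0.62×0.70292 + 0.38×0.33007 = 0.56123.
Under exogeneity, PAF = [P(Y=1) − p₀] / P(Y=1).
PAF = (0.56123 − 0.33007) / 0.56123 ≈ 0.4119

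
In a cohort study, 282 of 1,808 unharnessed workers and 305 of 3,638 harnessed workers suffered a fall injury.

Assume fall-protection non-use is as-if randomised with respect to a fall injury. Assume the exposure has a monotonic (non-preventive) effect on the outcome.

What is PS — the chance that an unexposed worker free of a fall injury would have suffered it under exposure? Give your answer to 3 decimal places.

PS ≈ 0.079

p₁ = P(outcome | exposed) = 282/1808 = 0.15597
p₀ = P(outcome | unexposed) = 305/3638 = 0.083837
Under exogeneity and monotonicity, PS = (p₁ − p₀) / (1 − p₀).
PS = (0.15597 − 0.083837) / (1 − 0.083837) = 0.072136 / 0.91616 ≈ 0.0787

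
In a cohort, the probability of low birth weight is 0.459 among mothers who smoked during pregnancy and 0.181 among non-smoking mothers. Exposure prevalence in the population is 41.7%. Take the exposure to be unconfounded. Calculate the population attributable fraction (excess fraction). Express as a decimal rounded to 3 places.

PAF ≈ 0.390

Let p₁ = 0.459, p₀ = 0.181.
Overall risk P(Y=1) = π·p₁ + (1−π)·p₀ = 0.417×0.459 + 0.583×0.181 = 0.29693.
Under exogeneity, PAF = [P(Y=1) − p₀] / P(Y=1).
PAF = (0.29693 − 0.181) / 0.29693 ≈ 0.3904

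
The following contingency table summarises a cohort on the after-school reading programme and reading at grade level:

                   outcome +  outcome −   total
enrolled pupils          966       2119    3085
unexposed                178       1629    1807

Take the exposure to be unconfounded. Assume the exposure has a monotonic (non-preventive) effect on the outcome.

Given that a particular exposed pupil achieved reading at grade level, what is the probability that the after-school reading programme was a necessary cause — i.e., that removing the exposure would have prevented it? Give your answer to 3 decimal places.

p₁ = P(outcome | exposed) = 966/3085 = 0.31313
p₀ = P(outcome | unexposed) = 178/1807 = 0.098506
Under exogeneity and monotonicity, PN = (p₁ − p₀)/p₁.
PN = (0.31313 − 0.098506) / 0.31313 ≈ 0.6854

PN ≈ 0.685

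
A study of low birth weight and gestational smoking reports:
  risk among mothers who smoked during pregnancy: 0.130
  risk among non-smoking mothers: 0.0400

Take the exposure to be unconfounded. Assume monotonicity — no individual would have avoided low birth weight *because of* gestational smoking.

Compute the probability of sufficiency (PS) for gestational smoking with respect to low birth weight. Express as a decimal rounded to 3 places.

PS ≈ 0.094

Let p₁ = 0.13, p₀ = 0.04.
Under exogeneity and monotonicity, PS = (p₁ − p₀) / (1 − p₀).
PS = (0.13 − 0.04) / (1 − 0.04) = 0.09 / 0.96 ≈ 0.0938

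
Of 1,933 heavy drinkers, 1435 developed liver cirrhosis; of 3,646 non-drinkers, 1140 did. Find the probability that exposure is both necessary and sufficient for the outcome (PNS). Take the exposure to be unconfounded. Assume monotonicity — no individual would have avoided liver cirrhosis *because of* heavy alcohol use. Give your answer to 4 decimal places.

PNS ≈ 0.4297

p₁ = P(outcome | exposed) = 1435/1933 = 0.74237
p₀ = P(outcome | unexposed) = 1140/3646 = 0.31267
Under exogeneity and monotonicity, PNS = p₁ − p₀.
PNS = 0.74237 − 0.31267 = 0.4297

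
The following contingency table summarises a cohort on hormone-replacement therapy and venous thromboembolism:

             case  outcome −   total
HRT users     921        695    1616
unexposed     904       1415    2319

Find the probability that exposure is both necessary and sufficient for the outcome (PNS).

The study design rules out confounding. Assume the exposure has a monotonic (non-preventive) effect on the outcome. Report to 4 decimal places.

PNS ≈ 0.1801

p₁ = P(outcome | exposed) = 921/1616 = 0.56993
p₀ = P(outcome | unexposed) = 904/2319 = 0.38982
Under exogeneity and monotonicity, PNS = p₁ − p₀.
PNS = 0.56993 − 0.38982 = 0.1801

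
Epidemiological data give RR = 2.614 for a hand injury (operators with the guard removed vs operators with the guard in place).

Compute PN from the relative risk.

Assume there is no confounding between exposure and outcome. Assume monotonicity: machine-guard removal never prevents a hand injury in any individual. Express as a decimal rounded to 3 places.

Under exogeneity and monotonicity, PN = (RR − 1) / RR = 1 − 1/RR.
PN = (2.614 − 1) / 2.614 = 1.614 / 2.614 ≈ 0.6174

PN ≈ 0.617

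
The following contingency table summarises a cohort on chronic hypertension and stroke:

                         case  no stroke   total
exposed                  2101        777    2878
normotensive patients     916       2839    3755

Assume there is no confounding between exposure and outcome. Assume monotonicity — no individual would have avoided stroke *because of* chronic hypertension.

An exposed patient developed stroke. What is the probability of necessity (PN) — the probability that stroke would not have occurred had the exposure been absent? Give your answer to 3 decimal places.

PN ≈ 0.666

p₁ = P(outcome | exposed) = 2101/2878 = 0.73002
p₀ = P(outcome | unexposed) = 916/3755 = 0.24394
Under exogeneity and monotonicity, PN = (p₁ − p₀)/p₁.
PN = (0.73002 − 0.24394) / 0.73002 ≈ 0.6658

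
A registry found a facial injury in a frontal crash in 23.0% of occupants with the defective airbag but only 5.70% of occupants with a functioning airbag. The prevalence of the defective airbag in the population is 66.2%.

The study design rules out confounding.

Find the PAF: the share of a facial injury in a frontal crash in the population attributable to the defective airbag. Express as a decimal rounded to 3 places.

PAF ≈ 0.668

p₁ = 0.23, p₀ = 0.057.
Overall risk P(Y=1) = π·p₁ + (1−π)·p₀ = 0.662×0.23 + 0.338×0.057 = 0.17153.
Under exogeneity, PAF = [P(Y=1) − p₀] / P(Y=1).
PAF = (0.17153 − 0.057) / 0.17153 ≈ 0.6677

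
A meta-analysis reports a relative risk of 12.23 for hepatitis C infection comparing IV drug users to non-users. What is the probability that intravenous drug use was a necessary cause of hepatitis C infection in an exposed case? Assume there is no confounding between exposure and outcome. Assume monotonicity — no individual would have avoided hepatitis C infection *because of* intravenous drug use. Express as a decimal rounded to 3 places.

Under exogeneity and monotonicity, PN = (RR − 1) / RR = 1 − 1/RR.
PN = (12.23 − 1) / 12.23 = 11.23 / 12.23 ≈ 0.9182

PN ≈ 0.918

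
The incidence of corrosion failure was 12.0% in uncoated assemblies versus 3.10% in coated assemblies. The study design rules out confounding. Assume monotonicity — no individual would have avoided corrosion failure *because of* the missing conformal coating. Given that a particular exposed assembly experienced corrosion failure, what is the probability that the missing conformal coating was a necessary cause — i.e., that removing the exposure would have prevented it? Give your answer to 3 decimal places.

PN ≈ 0.742

p₁ = 0.12, p₀ = 0.031.
Under exogeneity and monotonicity, PN = (p₁ − p₀) / p₁.
PN = (0.12 − 0.031) / 0.12 = 0.089 / 0.12 ≈ 0.7417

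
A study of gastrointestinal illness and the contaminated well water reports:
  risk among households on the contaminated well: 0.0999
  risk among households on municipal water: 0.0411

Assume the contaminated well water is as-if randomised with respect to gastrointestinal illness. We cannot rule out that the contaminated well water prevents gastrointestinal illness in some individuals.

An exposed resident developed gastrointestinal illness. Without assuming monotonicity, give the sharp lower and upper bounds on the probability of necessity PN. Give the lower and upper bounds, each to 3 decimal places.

Let p₁ = 0.0999, p₀ = 0.0411.
Under exogeneity alone the bounds on PN are max{0,(p₁−p₀)/p₁} ≤ PN ≤ min{1,(1−p₀)/p₁}.
  lower = (p₁ − p₀)/p₁ = 0.0588 / 0.0999 ≈ 0.5886
  upper = min{1, (1 − p₀)/p₁} = 0.9589 / 0.0999 ≈ 9.5986 → capped at 1

0.589 ≤ PN ≤ 1.000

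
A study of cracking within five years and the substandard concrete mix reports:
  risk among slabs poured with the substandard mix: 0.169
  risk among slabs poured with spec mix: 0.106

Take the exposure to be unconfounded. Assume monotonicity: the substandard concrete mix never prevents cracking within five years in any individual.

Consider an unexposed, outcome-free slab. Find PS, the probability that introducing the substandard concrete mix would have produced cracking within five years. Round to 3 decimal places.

PS ≈ 0.070

Let p₁ = 0.169, p₀ = 0.106.
Under exogeneity and monotonicity, PS = (p₁ − p₀) / (1 − p₀).
PS = (0.169 − 0.106) / (1 − 0.106) = 0.063 / 0.894 ≈ 0.0705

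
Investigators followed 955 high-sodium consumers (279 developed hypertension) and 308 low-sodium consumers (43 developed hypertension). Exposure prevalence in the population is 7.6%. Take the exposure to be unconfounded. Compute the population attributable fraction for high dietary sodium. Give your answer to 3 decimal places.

PAF ≈ 0.077

p₁ = P(outcome | exposed) = 279/955 = 0.29215
p₀ = P(outcome | unexposed) = 43/308 = 0.13961
Overall risk P(Y=1) = π·p₁ + (1−π)·p₀ = 0.076×0.29215 + 0.924×0.13961 = 0.1512.
Under exogeneity, PAF = [P(Y=1) − p₀] / P(Y=1).
PAF = (0.1512 − 0.13961) / 0.1512 ≈ 0.0767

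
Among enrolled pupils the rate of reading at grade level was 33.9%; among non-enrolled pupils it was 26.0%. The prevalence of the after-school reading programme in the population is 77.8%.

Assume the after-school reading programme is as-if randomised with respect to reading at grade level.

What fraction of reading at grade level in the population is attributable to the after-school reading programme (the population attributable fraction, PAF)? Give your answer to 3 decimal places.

PAF ≈ 0.191

p₁ = 0.339, p₀ = 0.26.
Overall risk P(Y=1) = π·p₁ + (1−π)·p₀ = 0.778×0.339 + 0.222×0.26 = 0.32146.
Under exogeneity, PAF = [P(Y=1) − p₀] / P(Y=1).
PAF = (0.32146 − 0.26) / 0.32146 ≈ 0.1912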